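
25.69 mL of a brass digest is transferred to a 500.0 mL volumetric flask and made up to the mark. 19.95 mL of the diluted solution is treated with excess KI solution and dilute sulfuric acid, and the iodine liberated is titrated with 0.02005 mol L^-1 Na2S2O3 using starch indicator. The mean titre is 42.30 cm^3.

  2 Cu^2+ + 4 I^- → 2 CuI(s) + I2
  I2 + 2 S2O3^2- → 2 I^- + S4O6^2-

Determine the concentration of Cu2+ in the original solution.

n(S2O3^2-) = 0.04230 × 0.02005 = 8.481 × 10^-4 mol
n(I2) = n(S2O3^2-)/2 = 4.241 × 10^-4 mol
From the 2:1 ratio, n(Cu2+) in the aliquot = 2/1 × 4.241 × 10^-4 = 8.481 × 10^-4 mol
[Cu2+]_dilute = 8.481 × 10^-4 / 0.01995 = 0.04251 mol/L
[Cu2+]_original = 0.04251 × 500.0/25.69 = 0.8274 mol/L

0.8274 mol/L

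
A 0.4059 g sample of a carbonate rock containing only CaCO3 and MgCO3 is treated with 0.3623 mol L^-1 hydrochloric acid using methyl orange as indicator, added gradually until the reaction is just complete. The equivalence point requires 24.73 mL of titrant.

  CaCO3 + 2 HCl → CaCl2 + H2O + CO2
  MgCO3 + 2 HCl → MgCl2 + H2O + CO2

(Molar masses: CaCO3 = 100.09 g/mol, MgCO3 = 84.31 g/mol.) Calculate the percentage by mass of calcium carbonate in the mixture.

n(HCl) = 0.02473 × 0.3623 = 8.960 × 10^-3 mol
Let x = n(CaCO3), y = n(MgCO3).
Titrant: 2x + 2y = 8.960 × 10^-3;  mass: 100.09x + 84.31y = 0.4059
Solving, x = 1.787 × 10^-3 mol, y = 2.692 × 10^-3 mol
mass of CaCO3 = 1.787 × 10^-3 × 100.09 = 0.1789 g
% CaCO3 = 0.1789 / 0.4059 × 100 = 44.07 %

44.07 %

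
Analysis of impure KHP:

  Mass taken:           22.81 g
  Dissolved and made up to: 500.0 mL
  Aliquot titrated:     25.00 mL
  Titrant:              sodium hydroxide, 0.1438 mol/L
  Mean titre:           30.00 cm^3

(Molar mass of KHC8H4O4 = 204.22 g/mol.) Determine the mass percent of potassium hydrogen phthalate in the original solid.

KHC8H4O4 + NaOH → KNaC8H4O4 + H2O
n(NaOH) per titration = 0.03000 × 0.1438 = 4.314 × 10^-3 mol
n(KHC8H4O4) in each aliquot = 4.314 × 10^-3 mol (1:1 ratio)
n(KHC8H4O4) in the whole flask = 4.314 × 10^-3 × 500.0/25.00 = 0.08628 mol
mass of KHC8H4O4 = 0.08628 × 204.22 = 17.62 g
% KHC8H4O4 = 17.62 / 22.81 × 100 = 77.25 %

77.25 %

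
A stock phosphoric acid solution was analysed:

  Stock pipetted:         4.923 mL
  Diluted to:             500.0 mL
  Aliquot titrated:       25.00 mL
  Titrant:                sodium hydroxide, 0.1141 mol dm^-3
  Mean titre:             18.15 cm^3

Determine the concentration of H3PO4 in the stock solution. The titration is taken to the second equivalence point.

H3PO4 + 2 NaOH → Na2HPO4 + 2 H2O
n(NaOH) = 0.01815 × 0.1141 = 2.071 × 10^-3 mol
From the 1:2 ratio, n(H3PO4) in the aliquot = 1/2 × 2.071 × 10^-3 = 1.035 × 10^-3 mol
[H3PO4]_dilute = 1.035 × 10^-3 / 0.02500 = 0.04142 mol/L
Dilution factor = 500.0 / 4.923 = 101.6
[H3PO4]_stock = 0.04142 × 101.6 = 4.207 mol/L

4.207 mol/L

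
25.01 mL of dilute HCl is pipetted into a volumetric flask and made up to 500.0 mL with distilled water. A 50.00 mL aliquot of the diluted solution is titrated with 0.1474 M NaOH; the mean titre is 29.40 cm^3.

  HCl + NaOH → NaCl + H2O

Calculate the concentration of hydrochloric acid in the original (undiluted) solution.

n(NaOH) = 0.02940 × 0.1474 = 4.334 × 10^-3 mol
n(HCl) in the aliquot = 4.334 × 10^-3 mol (1:1 ratio)
[HCl]_dilute = 4.334 × 10^-3 / 0.05000 = 0.08667 mol/L
Dilution factor = 500.0 / 25.01 = 19.99
[HCl]_stock = 0.08667 × 19.99 = 1.733 mol/L

1.733 M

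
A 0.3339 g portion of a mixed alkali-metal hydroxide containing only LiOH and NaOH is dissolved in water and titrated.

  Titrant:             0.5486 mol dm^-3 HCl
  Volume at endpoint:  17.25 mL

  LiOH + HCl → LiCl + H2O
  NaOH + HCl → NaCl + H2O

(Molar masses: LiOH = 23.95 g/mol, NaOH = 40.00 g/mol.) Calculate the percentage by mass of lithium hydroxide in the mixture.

19.95 %

n(HCl) = 0.01725 × 0.5486 = 9.463 × 10^-3 mol
Let x = n(LiOH), y = n(NaOH).
Titrant: 1x + 1y = 9.463 × 10^-3;  mass: 23.95x + 40.00y = 0.3339
Solving, x = 2.781 × 10^-3 mol, y = 6.682 × 10^-3 mol
mass of LiOH = 2.781 × 10^-3 × 23.95 = 0.06660 g
% LiOH = 0.06660 / 0.3339 × 100 = 19.95 %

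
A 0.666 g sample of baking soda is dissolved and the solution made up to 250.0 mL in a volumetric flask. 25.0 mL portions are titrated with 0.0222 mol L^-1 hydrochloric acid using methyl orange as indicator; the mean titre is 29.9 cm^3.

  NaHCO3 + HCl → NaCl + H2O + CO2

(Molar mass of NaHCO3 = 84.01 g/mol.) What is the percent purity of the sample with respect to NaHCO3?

83.7 %

n(HCl) per titration = 0.0299 × 0.0222 = 6.64 × 10^-4 mol
n(NaHCO3) in each aliquot = 6.64 × 10^-4 mol (1:1 ratio)
n(NaHCO3) in the whole flask = 6.64 × 10^-4 × 250.0/25.0 = 6.64 × 10^-3 mol
mass of NaHCO3 = 6.64 × 10^-3 × 84.01 = 0.558 g
% NaHCO3 = 0.558 / 0.666 × 100 = 83.7 %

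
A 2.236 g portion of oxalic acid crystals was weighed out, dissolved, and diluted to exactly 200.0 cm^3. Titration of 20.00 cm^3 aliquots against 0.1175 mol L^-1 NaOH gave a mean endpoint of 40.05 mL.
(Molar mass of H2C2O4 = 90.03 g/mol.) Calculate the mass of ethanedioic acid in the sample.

H2C2O4 + 2 NaOH → Na2C2O4 + 2 H2O
n(NaOH) per titration = 0.04005 × 0.1175 = 4.706 × 10^-3 mol
From the 1:2 ratio, n(H2C2O4) in each aliquot = 1/2 × 4.706 × 10^-3 = 2.353 × 10^-3 mol
n(H2C2O4) in the whole flask = 2.353 × 10^-3 × 200.0/20.00 = 0.02353 mol
mass of H2C2O4 = 0.02353 × 90.03 = 2.118 g

2.118 g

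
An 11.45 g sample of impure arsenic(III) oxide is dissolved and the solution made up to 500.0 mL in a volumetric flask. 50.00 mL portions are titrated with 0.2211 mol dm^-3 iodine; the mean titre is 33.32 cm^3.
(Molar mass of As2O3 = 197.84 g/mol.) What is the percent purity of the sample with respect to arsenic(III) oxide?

As2O3 + 2 I2 + 2 H2O → As2O5 + 4 HI
n(I2) per titration = 0.03332 × 0.2211 = 7.367 × 10^-3 mol
From the 1:2 ratio, n(As2O3) in each aliquot = 1/2 × 7.367 × 10^-3 = 3.684 × 10^-3 mol
n(As2O3) in the whole flask = 3.684 × 10^-3 × 500.0/50.00 = 0.03684 mol
mass of As2O3 = 0.03684 × 197.84 = 7.287 g
% As2O3 = 7.287 / 11.45 × 100 = 63.65 %

63.65 %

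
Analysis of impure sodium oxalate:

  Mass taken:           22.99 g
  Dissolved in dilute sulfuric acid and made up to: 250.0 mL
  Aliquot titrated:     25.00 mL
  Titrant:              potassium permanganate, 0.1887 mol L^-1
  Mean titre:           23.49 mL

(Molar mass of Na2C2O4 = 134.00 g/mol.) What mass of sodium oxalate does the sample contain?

14.85 g

2 MnO4^- + 5 C2O4^2- + 16 H^+ → 2 Mn^2+ + 10 CO2 + 8 H2O
n(KMnO4) per titration = 0.02349 × 0.1887 = 4.433 × 10^-3 mol
From the 5:2 ratio, n(Na2C2O4) in each aliquot = 5/2 × 4.433 × 10^-3 = 0.01108 mol
n(Na2C2O4) in the whole flask = 0.01108 × 250.0/25.00 = 0.1108 mol
mass of Na2C2O4 = 0.1108 × 134.00 = 14.85 g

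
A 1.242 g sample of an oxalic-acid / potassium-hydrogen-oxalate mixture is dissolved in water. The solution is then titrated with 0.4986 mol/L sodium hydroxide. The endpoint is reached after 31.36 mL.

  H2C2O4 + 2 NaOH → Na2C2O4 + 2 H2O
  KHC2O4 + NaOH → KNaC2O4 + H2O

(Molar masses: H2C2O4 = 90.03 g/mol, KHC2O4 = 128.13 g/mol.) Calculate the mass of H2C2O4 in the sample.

n(NaOH) = 0.03136 × 0.4986 = 0.01564 mol
Let x = n(H2C2O4), y = n(KHC2O4).
Titrant: 2x + 1y = 0.01564;  mass: 90.03x + 128.13y = 1.242
Solving, x = 4.581 × 10^-3 mol, y = 6.475 × 10^-3 mol
mass of H2C2O4 = 4.581 × 10^-3 × 90.03 = 0.4124 g

0.4124 g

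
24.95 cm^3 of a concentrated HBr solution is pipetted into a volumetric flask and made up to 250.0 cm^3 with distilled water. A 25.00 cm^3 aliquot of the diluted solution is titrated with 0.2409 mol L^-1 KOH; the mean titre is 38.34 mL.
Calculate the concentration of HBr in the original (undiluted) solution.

3.702 mol/L

HBr + KOH → KBr + H2O
n(KOH) = 0.03834 × 0.2409 = 9.236 × 10^-3 mol
n(HBr) in the aliquot = 9.236 × 10^-3 mol (1:1 ratio)
[HBr]_dilute = 9.236 × 10^-3 / 0.02500 = 0.3694 mol/L
Dilution factor = 250.0 / 24.95 = 10.02
[HBr]_stock = 0.3694 × 10.02 = 3.702 mol/L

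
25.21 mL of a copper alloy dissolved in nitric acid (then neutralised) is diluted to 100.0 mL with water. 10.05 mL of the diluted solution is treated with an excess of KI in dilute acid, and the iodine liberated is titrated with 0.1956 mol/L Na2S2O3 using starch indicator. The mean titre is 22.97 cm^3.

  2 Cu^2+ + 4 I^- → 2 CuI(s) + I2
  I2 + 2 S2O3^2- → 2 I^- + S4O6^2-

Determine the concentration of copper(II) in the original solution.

n(S2O3^2-) = 0.02297 × 0.1956 = 4.493 × 10^-3 mol
n(I2) = n(S2O3^2-)/2 = 2.246 × 10^-3 mol
From the 2:1 ratio, n(Cu2+) in the aliquot = 2/1 × 2.246 × 10^-3 = 4.493 × 10^-3 mol
[Cu2+]_dilute = 4.493 × 10^-3 / 0.01005 = 0.4471 mol/L
[Cu2+]_original = 0.4471 × 100.0/25.21 = 1.773 mol/L

1.773 mol/L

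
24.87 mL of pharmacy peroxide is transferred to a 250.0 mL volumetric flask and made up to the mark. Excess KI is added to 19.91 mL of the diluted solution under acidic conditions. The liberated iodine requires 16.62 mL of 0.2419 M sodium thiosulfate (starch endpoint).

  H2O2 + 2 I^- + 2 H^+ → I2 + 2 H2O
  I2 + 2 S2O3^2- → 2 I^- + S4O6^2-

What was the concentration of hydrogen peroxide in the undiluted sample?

1.015 M

n(S2O3^2-) = 0.01662 × 0.2419 = 4.020 × 10^-3 mol
n(I2) = n(S2O3^2-)/2 = 2.010 × 10^-3 mol
n(H2O2) in the aliquot = 2.010 × 10^-3 mol (1:1 ratio)
[H2O2]_dilute = 2.010 × 10^-3 / 0.01991 = 0.1010 mol/L
[H2O2]_original = 0.1010 × 250.0/24.87 = 1.015 mol/L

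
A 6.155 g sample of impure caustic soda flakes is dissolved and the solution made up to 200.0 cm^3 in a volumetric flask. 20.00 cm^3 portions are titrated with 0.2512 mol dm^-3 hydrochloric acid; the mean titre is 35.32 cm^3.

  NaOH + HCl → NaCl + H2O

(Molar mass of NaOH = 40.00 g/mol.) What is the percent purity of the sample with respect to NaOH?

n(HCl) per titration = 0.03532 × 0.2512 = 8.872 × 10^-3 mol
n(NaOH) in each aliquot = 8.872 × 10^-3 mol (1:1 ratio)
n(NaOH) in the whole flask = 8.872 × 10^-3 × 200.0/20.00 = 0.08872 mol
mass of NaOH = 0.08872 × 40.00 = 3.549 g
% NaOH = 3.549 / 6.155 × 100 = 57.66 %

57.66 %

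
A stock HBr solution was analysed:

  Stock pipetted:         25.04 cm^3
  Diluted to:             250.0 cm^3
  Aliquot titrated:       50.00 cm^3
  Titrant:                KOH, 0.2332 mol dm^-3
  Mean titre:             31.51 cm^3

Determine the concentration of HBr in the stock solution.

HBr + KOH → KBr + H2O
n(KOH) = 0.03151 × 0.2332 = 7.348 × 10^-3 mol
n(HBr) in the aliquot = 7.348 × 10^-3 mol (1:1 ratio)
[HBr]_dilute = 7.348 × 10^-3 / 0.05000 = 0.1470 mol/L
Dilution factor = 250.0 / 25.04 = 9.984
[HBr]_stock = 0.1470 × 9.984 = 1.467 mol/L

1.467 mol/L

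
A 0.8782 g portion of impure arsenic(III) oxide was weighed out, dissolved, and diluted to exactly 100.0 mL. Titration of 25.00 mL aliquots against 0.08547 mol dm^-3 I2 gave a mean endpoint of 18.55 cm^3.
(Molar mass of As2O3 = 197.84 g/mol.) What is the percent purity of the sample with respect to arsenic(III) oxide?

71.43 %

As2O3 + 2 I2 + 2 H2O → As2O5 + 4 HI
n(I2) per titration = 0.01855 × 0.08547 = 1.585 × 10^-3 mol
From the 1:2 ratio, n(As2O3) in each aliquot = 1/2 × 1.585 × 10^-3 = 7.927 × 10^-4 mol
n(As2O3) in the whole flask = 7.927 × 10^-4 × 100.0/25.00 = 3.171 × 10^-3 mol
mass of As2O3 = 3.171 × 10^-3 × 197.84 = 0.6273 g
% As2O3 = 0.6273 / 0.8782 × 100 = 71.43 %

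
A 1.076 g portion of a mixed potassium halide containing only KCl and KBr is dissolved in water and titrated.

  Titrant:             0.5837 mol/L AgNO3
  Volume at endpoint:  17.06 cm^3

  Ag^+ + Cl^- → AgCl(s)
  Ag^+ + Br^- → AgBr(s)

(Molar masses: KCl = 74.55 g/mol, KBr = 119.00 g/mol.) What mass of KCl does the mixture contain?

n(AgNO3) = 0.01706 × 0.5837 = 9.958 × 10^-3 mol
Let x = n(KCl), y = n(KBr).
Titrant: 1x + 1y = 9.958 × 10^-3;  mass: 74.55x + 119.00y = 1.076
Solving, x = 2.452 × 10^-3 mol, y = 7.506 × 10^-3 mol
mass of KCl = 2.452 × 10^-3 × 74.55 = 0.1828 g

0.1828 g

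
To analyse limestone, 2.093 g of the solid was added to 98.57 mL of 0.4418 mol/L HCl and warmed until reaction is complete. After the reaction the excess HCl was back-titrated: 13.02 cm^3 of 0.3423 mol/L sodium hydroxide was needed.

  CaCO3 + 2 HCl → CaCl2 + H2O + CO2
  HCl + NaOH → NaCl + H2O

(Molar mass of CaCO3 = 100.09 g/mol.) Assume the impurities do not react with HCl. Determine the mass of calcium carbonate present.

n(HCl) added = 0.09857 × 0.4418 = 0.04355 mol
n(NaOH) used in back-titration = 0.01302 × 0.3423 = 4.457 × 10^-3 mol
n(HCl) left over = 4.457 × 10^-3 mol (1:1 ratio)
n(HCl) consumed by analyte = 0.04355 − 4.457 × 10^-3 = 0.03909 mol
From the 1:2 ratio, n(CaCO3) = 1/2 × 0.03909 = 0.01955 mol
mass of CaCO3 = 0.01955 × 100.09 = 1.956 g

1.956 g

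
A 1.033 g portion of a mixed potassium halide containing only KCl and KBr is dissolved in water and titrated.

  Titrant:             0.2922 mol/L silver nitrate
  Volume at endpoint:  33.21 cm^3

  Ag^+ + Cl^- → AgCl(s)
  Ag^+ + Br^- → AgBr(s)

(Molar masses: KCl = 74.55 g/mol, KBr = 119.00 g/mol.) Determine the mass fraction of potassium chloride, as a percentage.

19.77 %

n(AgNO3) = 0.03321 × 0.2922 = 9.704 × 10^-3 mol
Let x = n(KCl), y = n(KBr).
Titrant: 1x + 1y = 9.704 × 10^-3;  mass: 74.55x + 119.00y = 1.033
Solving, x = 2.740 × 10^-3 mol, y = 6.964 × 10^-3 mol
mass of KCl = 2.740 × 10^-3 × 74.55 = 0.2042 g
% KCl = 0.2042 / 1.033 × 100 = 19.77 %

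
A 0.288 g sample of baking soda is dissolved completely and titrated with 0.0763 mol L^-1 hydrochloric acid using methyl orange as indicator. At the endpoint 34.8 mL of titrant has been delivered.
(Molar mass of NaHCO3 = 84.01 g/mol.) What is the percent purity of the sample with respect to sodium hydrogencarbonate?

NaHCO3 + HCl → NaCl + H2O + CO2
n(HCl) = 0.0348 L × 0.0763 mol/L = 2.66 × 10^-3 mol
n(NaHCO3) = 2.66 × 10^-3 mol (1:1 ratio)
mass of NaHCO3 = 2.66 × 10^-3 × 84.01 g/mol = 0.223 g
% NaHCO3 = 0.223 / 0.288 × 100 = 77.5 %

77.5 %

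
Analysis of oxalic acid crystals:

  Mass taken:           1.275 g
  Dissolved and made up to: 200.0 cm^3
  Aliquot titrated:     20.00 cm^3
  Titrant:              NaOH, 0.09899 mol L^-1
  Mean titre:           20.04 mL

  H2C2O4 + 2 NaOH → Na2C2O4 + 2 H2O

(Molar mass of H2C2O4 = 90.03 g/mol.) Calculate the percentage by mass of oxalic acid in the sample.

n(NaOH) per titration = 0.02004 × 0.09899 = 1.984 × 10^-3 mol
From the 1:2 ratio, n(H2C2O4) in each aliquot = 1/2 × 1.984 × 10^-3 = 9.919 × 10^-4 mol
n(H2C2O4) in the whole flask = 9.919 × 10^-4 × 200.0/20.00 = 9.919 × 10^-3 mol
mass of H2C2O4 = 9.919 × 10^-3 × 90.03 = 0.8930 g
% H2C2O4 = 0.8930 / 1.275 × 100 = 70.04 %

70.04 %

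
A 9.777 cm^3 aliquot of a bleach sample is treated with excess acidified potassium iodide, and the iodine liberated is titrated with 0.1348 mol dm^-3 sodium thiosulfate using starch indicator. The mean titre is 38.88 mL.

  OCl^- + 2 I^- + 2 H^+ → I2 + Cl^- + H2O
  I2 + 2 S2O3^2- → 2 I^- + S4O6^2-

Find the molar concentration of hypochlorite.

n(S2O3^2-) = 0.03888 × 0.1348 = 5.241 × 10^-3 mol
n(I2) = n(S2O3^2-)/2 = 2.621 × 10^-3 mol
n(OCl^-) in the aliquot = 2.621 × 10^-3 mol (1:1 ratio)
[OCl^-] = 2.621 × 10^-3 / 0.009777 = 0.2680 mol/L

0.2680 mol/L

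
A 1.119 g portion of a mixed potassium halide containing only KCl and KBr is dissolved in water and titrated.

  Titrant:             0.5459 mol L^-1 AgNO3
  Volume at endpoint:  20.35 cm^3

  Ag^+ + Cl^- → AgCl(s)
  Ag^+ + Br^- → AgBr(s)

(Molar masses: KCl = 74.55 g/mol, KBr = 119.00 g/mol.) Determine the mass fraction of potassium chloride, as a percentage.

n(AgNO3) = 0.02035 × 0.5459 = 0.01111 mol
Let x = n(KCl), y = n(KBr).
Titrant: 1x + 1y = 0.01111;  mass: 74.55x + 119.00y = 1.119
Solving, x = 4.566 × 10^-3 mol, y = 6.543 × 10^-3 mol
mass of KCl = 4.566 × 10^-3 × 74.55 = 0.3404 g
% KCl = 0.3404 / 1.119 × 100 = 30.42 %

30.42 %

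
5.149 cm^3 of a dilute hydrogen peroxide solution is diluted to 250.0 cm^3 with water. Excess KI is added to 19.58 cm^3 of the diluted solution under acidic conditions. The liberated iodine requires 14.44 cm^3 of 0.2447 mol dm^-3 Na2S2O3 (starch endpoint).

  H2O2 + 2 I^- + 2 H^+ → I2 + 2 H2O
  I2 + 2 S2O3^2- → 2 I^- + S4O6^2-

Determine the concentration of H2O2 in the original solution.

n(S2O3^2-) = 0.01444 × 0.2447 = 3.533 × 10^-3 mol
n(I2) = n(S2O3^2-)/2 = 1.767 × 10^-3 mol
n(H2O2) in the aliquot = 1.767 × 10^-3 mol (1:1 ratio)
[H2O2]_dilute = 1.767 × 10^-3 / 0.01958 = 0.09023 mol/L
[H2O2]_original = 0.09023 × 250.0/5.149 = 4.381 mol/L

4.381 mol/L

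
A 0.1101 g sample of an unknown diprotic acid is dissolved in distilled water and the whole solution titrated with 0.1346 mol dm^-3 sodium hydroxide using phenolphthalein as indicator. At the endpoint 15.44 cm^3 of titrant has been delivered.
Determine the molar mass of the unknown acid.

106.0 g/mol

n(NaOH) = 0.01544 L × 0.1346 mol/L = 2.078 × 10^-3 mol
From the 1:2 ratio, n(H2A) = 1/2 × 2.078 × 10^-3 = 1.039 × 10^-3 mol
M = m / n = 0.1101 g / 1.039 × 10^-3 mol = 106.0 g/mol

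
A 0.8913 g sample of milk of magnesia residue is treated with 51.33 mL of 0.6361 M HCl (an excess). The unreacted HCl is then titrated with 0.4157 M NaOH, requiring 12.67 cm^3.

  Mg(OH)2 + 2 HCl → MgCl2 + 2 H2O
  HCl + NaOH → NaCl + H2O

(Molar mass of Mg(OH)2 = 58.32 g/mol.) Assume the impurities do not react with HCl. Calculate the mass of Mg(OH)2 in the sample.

n(HCl) added = 0.05133 × 0.6361 = 0.03265 mol
n(NaOH) used in back-titration = 0.01267 × 0.4157 = 5.267 × 10^-3 mol
n(HCl) left over = 5.267 × 10^-3 mol (1:1 ratio)
n(HCl) consumed by analyte = 0.03265 − 5.267 × 10^-3 = 0.02738 mol
From the 1:2 ratio, n(Mg(OH)2) = 1/2 × 0.02738 = 0.01369 mol
mass of Mg(OH)2 = 0.01369 × 58.32 = 0.7985 g

0.7985 g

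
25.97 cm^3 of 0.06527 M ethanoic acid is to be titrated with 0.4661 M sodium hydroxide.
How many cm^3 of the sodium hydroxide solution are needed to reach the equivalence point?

CH3COOH + NaOH → CH3COONa + H2O
n(CH3COOH) = 0.02597 L × 0.06527 mol/L = 1.695 × 10^-3 mol
n(NaOH) = 1.695 × 10^-3 mol (1:1 stoichiometry)
V(NaOH) = 1.695 × 10^-3 mol / 0.4661 mol/L = 0.003637 L = 3.637 mL

3.637 mL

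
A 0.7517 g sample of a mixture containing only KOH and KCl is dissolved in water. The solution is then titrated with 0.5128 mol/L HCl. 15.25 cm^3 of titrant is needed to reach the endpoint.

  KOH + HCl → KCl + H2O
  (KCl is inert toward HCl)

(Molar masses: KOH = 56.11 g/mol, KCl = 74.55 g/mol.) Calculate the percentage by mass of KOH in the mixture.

n(HCl) = 0.01525 × 0.5128 = 7.820 × 10^-3 mol
Let x = n(KOH), y = n(KCl).
Titrant: 1x = 7.820 × 10^-3;  mass: 56.11x + 74.55y = 0.7517
Solving, x = 7.820 × 10^-3 mol, y = 4.197 × 10^-3 mol
mass of KOH = 7.820 × 10^-3 × 56.11 = 0.4388 g
% KOH = 0.4388 / 0.7517 × 100 = 58.37 %

58.37 %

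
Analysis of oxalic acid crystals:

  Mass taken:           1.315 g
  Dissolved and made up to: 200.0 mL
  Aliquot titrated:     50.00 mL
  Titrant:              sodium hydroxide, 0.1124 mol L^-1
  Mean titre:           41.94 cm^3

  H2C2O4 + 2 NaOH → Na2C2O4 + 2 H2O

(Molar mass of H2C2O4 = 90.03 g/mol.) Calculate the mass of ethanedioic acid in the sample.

0.8488 g

n(NaOH) per titration = 0.04194 × 0.1124 = 4.714 × 10^-3 mol
From the 1:2 ratio, n(H2C2O4) in each aliquot = 1/2 × 4.714 × 10^-3 = 2.357 × 10^-3 mol
n(H2C2O4) in the whole flask = 2.357 × 10^-3 × 200.0/50.00 = 9.428 × 10^-3 mol
mass of H2C2O4 = 9.428 × 10^-3 × 90.03 = 0.8488 g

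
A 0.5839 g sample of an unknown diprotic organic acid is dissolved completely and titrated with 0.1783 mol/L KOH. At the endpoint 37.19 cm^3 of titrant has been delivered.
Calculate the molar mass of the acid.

176.1 g/mol

n(KOH) = 0.03719 L × 0.1783 mol/L = 6.631 × 10^-3 mol
From the 1:2 ratio, n(H2A) = 1/2 × 6.631 × 10^-3 = 3.315 × 10^-3 mol
M = m / n = 0.5839 g / 3.315 × 10^-3 mol = 176.1 g/mol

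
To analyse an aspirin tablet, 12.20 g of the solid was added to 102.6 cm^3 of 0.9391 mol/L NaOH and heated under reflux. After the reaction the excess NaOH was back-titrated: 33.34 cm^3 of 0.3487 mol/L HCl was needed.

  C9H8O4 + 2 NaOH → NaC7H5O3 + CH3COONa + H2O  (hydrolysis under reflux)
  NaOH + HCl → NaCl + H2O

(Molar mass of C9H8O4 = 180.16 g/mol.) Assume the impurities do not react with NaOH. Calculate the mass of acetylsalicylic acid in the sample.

n(NaOH) added = 0.1026 × 0.9391 = 0.09635 mol
n(HCl) used in back-titration = 0.03334 × 0.3487 = 0.01163 mol
n(NaOH) left over = 0.01163 mol (1:1 ratio)
n(NaOH) consumed by analyte = 0.09635 − 0.01163 = 0.08473 mol
From the 1:2 ratio, n(C9H8O4) = 1/2 × 0.08473 = 0.04236 mol
mass of C9H8O4 = 0.04236 × 180.16 = 7.632 g

7.632 g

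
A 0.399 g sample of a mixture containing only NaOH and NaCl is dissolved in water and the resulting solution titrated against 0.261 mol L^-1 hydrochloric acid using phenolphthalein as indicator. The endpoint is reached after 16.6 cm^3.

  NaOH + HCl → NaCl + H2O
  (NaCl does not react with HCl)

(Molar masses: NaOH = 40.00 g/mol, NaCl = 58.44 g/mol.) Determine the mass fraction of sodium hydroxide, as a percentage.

43.4 %

n(HCl) = 0.0166 × 0.261 = 4.33 × 10^-3 mol
Let x = n(NaOH), y = n(NaCl).
Titrant: 1x = 4.33 × 10^-3;  mass: 40.00x + 58.44y = 0.399
Solving, x = 4.33 × 10^-3 mol, y = 3.86 × 10^-3 mol
mass of NaOH = 4.33 × 10^-3 × 40.00 = 0.173 g
% NaOH = 0.173 / 0.399 × 100 = 43.4 %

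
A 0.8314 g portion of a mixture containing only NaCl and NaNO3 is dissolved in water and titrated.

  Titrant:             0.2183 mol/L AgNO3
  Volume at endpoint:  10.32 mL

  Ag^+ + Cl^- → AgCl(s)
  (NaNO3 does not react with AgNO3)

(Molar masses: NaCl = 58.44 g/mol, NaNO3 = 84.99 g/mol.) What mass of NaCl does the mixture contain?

0.1317 g

n(AgNO3) = 0.01032 × 0.2183 = 2.253 × 10^-3 mol
Let x = n(NaCl), y = n(NaNO3).
Titrant: 1x = 2.253 × 10^-3;  mass: 58.44x + 84.99y = 0.8314
Solving, x = 2.253 × 10^-3 mol, y = 8.233 × 10^-3 mol
mass of NaCl = 2.253 × 10^-3 × 58.44 = 0.1317 g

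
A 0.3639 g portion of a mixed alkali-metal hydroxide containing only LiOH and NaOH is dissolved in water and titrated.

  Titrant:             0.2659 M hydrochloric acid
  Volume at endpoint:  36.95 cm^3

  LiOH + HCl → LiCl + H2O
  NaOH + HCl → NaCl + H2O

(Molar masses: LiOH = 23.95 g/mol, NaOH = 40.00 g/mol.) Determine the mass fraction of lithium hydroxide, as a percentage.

n(HCl) = 0.03695 × 0.2659 = 9.825 × 10^-3 mol
Let x = n(LiOH), y = n(NaOH).
Titrant: 1x + 1y = 9.825 × 10^-3;  mass: 23.95x + 40.00y = 0.3639
Solving, x = 1.813 × 10^-3 mol, y = 8.012 × 10^-3 mol
mass of LiOH = 1.813 × 10^-3 × 23.95 = 0.04342 g
% LiOH = 0.04342 / 0.3639 × 100 = 11.93 %

11.93 %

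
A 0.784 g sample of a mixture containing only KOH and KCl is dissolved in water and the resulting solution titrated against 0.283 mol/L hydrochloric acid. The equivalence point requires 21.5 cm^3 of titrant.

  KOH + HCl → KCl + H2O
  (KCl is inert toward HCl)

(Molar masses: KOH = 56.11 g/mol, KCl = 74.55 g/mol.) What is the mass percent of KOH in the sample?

43.5 %

n(HCl) = 0.0215 × 0.283 = 6.08 × 10^-3 mol
Let x = n(KOH), y = n(KCl).
Titrant: 1x = 6.08 × 10^-3;  mass: 56.11x + 74.55y = 0.784
Solving, x = 6.08 × 10^-3 mol, y = 5.94 × 10^-3 mol
mass of KOH = 6.08 × 10^-3 × 56.11 = 0.341 g
% KOH = 0.341 / 0.784 × 100 = 43.5 %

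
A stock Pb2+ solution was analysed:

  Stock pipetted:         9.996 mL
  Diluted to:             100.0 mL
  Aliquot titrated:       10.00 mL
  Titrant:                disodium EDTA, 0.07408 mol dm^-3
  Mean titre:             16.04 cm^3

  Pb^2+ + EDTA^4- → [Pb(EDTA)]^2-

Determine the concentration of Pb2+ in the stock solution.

n(EDTA) = 0.01604 × 0.07408 = 1.188 × 10^-3 mol
n(Pb2+) in the aliquot = 1.188 × 10^-3 mol (1:1 ratio)
[Pb2+]_dilute = 1.188 × 10^-3 / 0.01000 = 0.1188 mol/L
Dilution factor = 100.0 / 9.996 = 10.00
[Pb2+]_stock = 0.1188 × 10.00 = 1.189 mol/L

1.189 mol/L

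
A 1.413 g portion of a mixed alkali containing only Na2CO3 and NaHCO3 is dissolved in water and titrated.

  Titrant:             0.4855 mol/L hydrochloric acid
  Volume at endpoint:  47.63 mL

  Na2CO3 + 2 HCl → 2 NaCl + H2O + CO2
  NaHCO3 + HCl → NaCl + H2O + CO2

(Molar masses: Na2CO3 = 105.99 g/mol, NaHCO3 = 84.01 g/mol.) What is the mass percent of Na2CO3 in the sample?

64.05 %

n(HCl) = 0.04763 × 0.4855 = 0.02312 mol
Let x = n(Na2CO3), y = n(NaHCO3).
Titrant: 2x + 1y = 0.02312;  mass: 105.99x + 84.01y = 1.413
Solving, x = 8.539 × 10^-3 mol, y = 6.046 × 10^-3 mol
mass of Na2CO3 = 8.539 × 10^-3 × 105.99 = 0.9051 g
% Na2CO3 = 0.9051 / 1.413 × 100 = 64.05 %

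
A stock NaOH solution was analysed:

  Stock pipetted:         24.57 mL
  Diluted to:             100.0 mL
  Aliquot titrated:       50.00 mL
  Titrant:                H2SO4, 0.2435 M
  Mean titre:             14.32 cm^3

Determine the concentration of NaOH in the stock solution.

0.5677 M

2 NaOH + H2SO4 → Na2SO4 + 2 H2O
n(H2SO4) = 0.01432 × 0.2435 = 3.487 × 10^-3 mol
From the 2:1 ratio, n(NaOH) in the aliquot = 2/1 × 3.487 × 10^-3 = 6.974 × 10^-3 mol
[NaOH]_dilute = 6.974 × 10^-3 / 0.05000 = 0.1395 mol/L
Dilution factor = 100.0 / 24.57 = 4.070
[NaOH]_stock = 0.1395 × 4.070 = 0.5677 mol/L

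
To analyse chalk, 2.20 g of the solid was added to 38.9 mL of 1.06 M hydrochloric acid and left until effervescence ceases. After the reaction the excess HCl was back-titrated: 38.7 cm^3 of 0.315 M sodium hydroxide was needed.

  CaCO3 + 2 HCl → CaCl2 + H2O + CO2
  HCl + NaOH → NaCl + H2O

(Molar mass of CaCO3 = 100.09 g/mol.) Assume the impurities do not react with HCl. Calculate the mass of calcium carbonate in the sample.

n(HCl) added = 0.0389 × 1.06 = 0.0412 mol
n(NaOH) used in back-titration = 0.0387 × 0.315 = 0.0122 mol
n(HCl) left over = 0.0122 mol (1:1 ratio)
n(HCl) consumed by analyte = 0.0412 − 0.0122 = 0.0290 mol
From the 1:2 ratio, n(CaCO3) = 1/2 × 0.0290 = 0.0145 mol
mass of CaCO3 = 0.0145 × 100.09 = 1.45 g

1.45 g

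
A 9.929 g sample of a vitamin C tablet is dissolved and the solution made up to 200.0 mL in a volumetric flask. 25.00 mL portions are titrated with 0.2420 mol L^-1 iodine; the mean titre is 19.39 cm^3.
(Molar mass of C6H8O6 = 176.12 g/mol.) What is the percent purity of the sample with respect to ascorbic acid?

66.59 %

C6H8O6 + I2 → C6H6O6 + 2 HI
n(I2) per titration = 0.01939 × 0.2420 = 4.692 × 10^-3 mol
n(C6H8O6) in each aliquot = 4.692 × 10^-3 mol (1:1 ratio)
n(C6H8O6) in the whole flask = 4.692 × 10^-3 × 200.0/25.00 = 0.03754 mol
mass of C6H8O6 = 0.03754 × 176.12 = 6.611 g
% C6H8O6 = 6.611 / 9.929 × 100 = 66.59 %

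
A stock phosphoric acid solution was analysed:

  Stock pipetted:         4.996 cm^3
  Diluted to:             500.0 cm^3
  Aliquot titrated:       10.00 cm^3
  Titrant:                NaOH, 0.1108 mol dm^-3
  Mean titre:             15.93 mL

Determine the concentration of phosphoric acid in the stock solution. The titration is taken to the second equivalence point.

H3PO4 + 2 NaOH → Na2HPO4 + 2 H2O
n(NaOH) = 0.01593 × 0.1108 = 1.765 × 10^-3 mol
From the 1:2 ratio, n(H3PO4) in the aliquot = 1/2 × 1.765 × 10^-3 = 8.825 × 10^-4 mol
[H3PO4]_dilute = 8.825 × 10^-4 / 0.01000 = 0.08825 mol/L
Dilution factor = 500.0 / 4.996 = 100.1
[H3PO4]_stock = 0.08825 × 100.1 = 8.832 mol/L

8.832 mol/L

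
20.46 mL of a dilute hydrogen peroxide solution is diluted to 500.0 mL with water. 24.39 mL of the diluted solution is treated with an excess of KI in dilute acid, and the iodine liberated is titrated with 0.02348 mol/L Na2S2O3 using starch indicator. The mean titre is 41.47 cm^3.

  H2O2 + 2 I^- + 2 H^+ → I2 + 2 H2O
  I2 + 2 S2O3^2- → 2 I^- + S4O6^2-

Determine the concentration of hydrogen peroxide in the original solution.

0.4878 mol/L

n(S2O3^2-) = 0.04147 × 0.02348 = 9.737 × 10^-4 mol
n(I2) = n(S2O3^2-)/2 = 4.869 × 10^-4 mol
n(H2O2) in the aliquot = 4.869 × 10^-4 mol (1:1 ratio)
[H2O2]_dilute = 4.869 × 10^-4 / 0.02439 = 0.01996 mol/L
[H2O2]_original = 0.01996 × 500.0/20.46 = 0.4878 mol/L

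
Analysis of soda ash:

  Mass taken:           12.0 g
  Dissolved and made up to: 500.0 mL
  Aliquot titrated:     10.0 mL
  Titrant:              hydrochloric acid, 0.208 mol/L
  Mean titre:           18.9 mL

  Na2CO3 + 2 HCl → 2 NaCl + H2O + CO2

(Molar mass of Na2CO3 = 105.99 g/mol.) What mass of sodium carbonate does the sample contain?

10.4 g

n(HCl) per titration = 0.0189 × 0.208 = 3.93 × 10^-3 mol
From the 1:2 ratio, n(Na2CO3) in each aliquot = 1/2 × 3.93 × 10^-3 = 1.97 × 10^-3 mol
n(Na2CO3) in the whole flask = 1.97 × 10^-3 × 500.0/10.0 = 0.0983 mol
mass of Na2CO3 = 0.0983 × 105.99 = 10.4 g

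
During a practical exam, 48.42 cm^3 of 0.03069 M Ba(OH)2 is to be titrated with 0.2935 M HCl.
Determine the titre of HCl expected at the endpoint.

Ba(OH)2 + 2 HCl → BaCl2 + 2 H2O
n(Ba(OH)2) = 0.04842 L × 0.03069 mol/L = 1.486 × 10^-3 mol
From the 2:1 stoichiometry, n(HCl) = 2/1 × 1.486 × 10^-3 = 2.972 × 10^-3 mol
V(HCl) = 2.972 × 10^-3 mol / 0.2935 mol/L = 0.01013 L = 10.13 mL

10.13 mL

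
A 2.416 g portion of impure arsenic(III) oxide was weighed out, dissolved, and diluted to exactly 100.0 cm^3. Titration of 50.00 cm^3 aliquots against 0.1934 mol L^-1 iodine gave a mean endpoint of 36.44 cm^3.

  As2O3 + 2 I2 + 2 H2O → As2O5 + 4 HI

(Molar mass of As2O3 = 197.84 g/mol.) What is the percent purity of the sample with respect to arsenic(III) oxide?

57.71 %

n(I2) per titration = 0.03644 × 0.1934 = 7.047 × 10^-3 mol
From the 1:2 ratio, n(As2O3) in each aliquot = 1/2 × 7.047 × 10^-3 = 3.524 × 10^-3 mol
n(As2O3) in the whole flask = 3.524 × 10^-3 × 100.0/50.00 = 7.047 × 10^-3 mol
mass of As2O3 = 7.047 × 10^-3 × 197.84 = 1.394 g
% As2O3 = 1.394 / 2.416 × 100 = 57.71 %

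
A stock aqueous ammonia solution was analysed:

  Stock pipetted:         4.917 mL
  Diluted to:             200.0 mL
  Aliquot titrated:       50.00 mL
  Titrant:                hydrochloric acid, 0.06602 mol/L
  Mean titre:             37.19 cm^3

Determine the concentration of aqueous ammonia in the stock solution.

1.997 mol/L

NH3 + HCl → NH4Cl
n(HCl) = 0.03719 × 0.06602 = 2.455 × 10^-3 mol
n(NH3) in the aliquot = 2.455 × 10^-3 mol (1:1 ratio)
[NH3]_dilute = 2.455 × 10^-3 / 0.05000 = 0.04911 mol/L
Dilution factor = 200.0 / 4.917 = 40.68
[NH3]_stock = 0.04911 × 40.68 = 1.997 mol/L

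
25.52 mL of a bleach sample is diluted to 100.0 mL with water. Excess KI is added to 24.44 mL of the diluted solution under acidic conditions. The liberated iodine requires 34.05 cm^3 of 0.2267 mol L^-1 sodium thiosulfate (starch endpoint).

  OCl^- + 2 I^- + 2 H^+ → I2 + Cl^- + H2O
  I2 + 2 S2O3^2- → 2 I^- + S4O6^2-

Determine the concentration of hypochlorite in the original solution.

0.6188 mol/L

n(S2O3^2-) = 0.03405 × 0.2267 = 7.719 × 10^-3 mol
n(I2) = n(S2O3^2-)/2 = 3.860 × 10^-3 mol
n(OCl^-) in the aliquot = 3.860 × 10^-3 mol (1:1 ratio)
[OCl^-]_dilute = 3.860 × 10^-3 / 0.02444 = 0.1579 mol/L
[OCl^-]_original = 0.1579 × 100.0/25.52 = 0.6188 mol/L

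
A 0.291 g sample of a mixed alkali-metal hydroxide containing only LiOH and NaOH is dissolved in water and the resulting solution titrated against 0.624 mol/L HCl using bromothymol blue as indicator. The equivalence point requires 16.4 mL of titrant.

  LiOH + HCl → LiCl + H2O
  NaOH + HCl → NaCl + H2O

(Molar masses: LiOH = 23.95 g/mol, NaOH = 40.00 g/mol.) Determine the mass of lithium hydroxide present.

0.177 g

n(HCl) = 0.0164 × 0.624 = 0.0102 mol
Let x = n(LiOH), y = n(NaOH).
Titrant: 1x + 1y = 0.0102;  mass: 23.95x + 40.00y = 0.291
Solving, x = 7.37 × 10^-3 mol, y = 2.86 × 10^-3 mol
mass of LiOH = 7.37 × 10^-3 × 23.95 = 0.177 g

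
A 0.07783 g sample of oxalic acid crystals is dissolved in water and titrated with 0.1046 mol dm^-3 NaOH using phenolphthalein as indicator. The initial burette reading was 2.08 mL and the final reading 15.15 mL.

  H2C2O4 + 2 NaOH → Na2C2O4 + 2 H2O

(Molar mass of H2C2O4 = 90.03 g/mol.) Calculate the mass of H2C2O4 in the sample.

n(NaOH) = 0.01307 L × 0.1046 mol/L = 1.367 × 10^-3 mol
From the 1:2 ratio, n(H2C2O4) = 1/2 × 1.367 × 10^-3 = 6.836 × 10^-4 mol
mass of H2C2O4 = 6.836 × 10^-4 × 90.03 g/mol = 0.06154 g

0.06154 g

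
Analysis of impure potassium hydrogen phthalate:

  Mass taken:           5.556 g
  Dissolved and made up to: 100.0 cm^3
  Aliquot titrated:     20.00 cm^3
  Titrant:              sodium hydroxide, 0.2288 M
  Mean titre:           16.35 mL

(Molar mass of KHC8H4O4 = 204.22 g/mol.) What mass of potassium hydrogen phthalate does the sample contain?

KHC8H4O4 + NaOH → KNaC8H4O4 + H2O
n(NaOH) per titration = 0.01635 × 0.2288 = 3.741 × 10^-3 mol
n(KHC8H4O4) in each aliquot = 3.741 × 10^-3 mol (1:1 ratio)
n(KHC8H4O4) in the whole flask = 3.741 × 10^-3 × 100.0/20.00 = 0.01870 mol
mass of KHC8H4O4 = 0.01870 × 204.22 = 3.820 g

3.820 g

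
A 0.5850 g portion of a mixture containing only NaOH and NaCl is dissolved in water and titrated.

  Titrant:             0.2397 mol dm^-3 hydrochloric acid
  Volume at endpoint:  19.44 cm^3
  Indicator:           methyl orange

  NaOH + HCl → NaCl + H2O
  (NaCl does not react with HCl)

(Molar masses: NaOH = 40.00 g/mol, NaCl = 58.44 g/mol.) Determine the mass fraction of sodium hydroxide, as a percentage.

n(HCl) = 0.01944 × 0.2397 = 4.660 × 10^-3 mol
Let x = n(NaOH), y = n(NaCl).
Titrant: 1x = 4.660 × 10^-3;  mass: 40.00x + 58.44y = 0.5850
Solving, x = 4.660 × 10^-3 mol, y = 6.821 × 10^-3 mol
mass of NaOH = 4.660 × 10^-3 × 40.00 = 0.1864 g
% NaOH = 0.1864 / 0.5850 × 100 = 31.86 %

31.86 %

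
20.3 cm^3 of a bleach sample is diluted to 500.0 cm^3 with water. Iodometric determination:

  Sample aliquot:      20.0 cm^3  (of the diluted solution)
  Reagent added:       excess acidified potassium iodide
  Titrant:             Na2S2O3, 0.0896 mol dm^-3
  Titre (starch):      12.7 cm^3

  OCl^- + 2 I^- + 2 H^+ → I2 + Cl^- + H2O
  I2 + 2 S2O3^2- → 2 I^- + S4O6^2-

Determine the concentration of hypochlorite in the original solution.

n(S2O3^2-) = 0.0127 × 0.0896 = 1.14 × 10^-3 mol
n(I2) = n(S2O3^2-)/2 = 5.69 × 10^-4 mol
n(OCl^-) in the aliquot = 5.69 × 10^-4 mol (1:1 ratio)
[OCl^-]_dilute = 5.69 × 10^-4 / 0.0200 = 0.0284 mol/L
[OCl^-]_original = 0.0284 × 500.0/20.3 = 0.701 mol/L

0.701 mol/L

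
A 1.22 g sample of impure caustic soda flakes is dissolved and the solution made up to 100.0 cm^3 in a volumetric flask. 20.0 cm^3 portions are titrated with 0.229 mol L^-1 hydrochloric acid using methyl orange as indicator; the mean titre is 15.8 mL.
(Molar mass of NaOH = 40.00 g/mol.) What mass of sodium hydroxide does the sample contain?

0.724 g

NaOH + HCl → NaCl + H2O
n(HCl) per titration = 0.0158 × 0.229 = 3.62 × 10^-3 mol
n(NaOH) in each aliquot = 3.62 × 10^-3 mol (1:1 ratio)
n(NaOH) in the whole flask = 3.62 × 10^-3 × 100.0/20.0 = 0.0181 mol
mass of NaOH = 0.0181 × 40.00 = 0.724 g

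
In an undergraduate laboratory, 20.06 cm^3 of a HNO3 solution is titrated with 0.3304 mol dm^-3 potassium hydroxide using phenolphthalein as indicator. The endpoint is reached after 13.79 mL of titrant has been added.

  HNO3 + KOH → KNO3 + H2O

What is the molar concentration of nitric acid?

n(KOH) = 0.01379 L × 0.3304 mol/L = 4.556 × 10^-3 mol
n(HNO3) = 4.556 × 10^-3 mol (1:1 mole ratio)
[HNO3] = 4.556 × 10^-3 mol / 0.02006 L = 0.2271 mol/L

0.2271 mol/L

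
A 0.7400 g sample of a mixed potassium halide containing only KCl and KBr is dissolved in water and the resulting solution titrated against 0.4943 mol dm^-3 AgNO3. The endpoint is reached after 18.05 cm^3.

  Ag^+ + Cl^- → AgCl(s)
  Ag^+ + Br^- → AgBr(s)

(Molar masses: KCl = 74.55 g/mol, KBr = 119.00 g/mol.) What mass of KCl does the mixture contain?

0.5396 g

n(AgNO3) = 0.01805 × 0.4943 = 8.922 × 10^-3 mol
Let x = n(KCl), y = n(KBr).
Titrant: 1x + 1y = 8.922 × 10^-3;  mass: 74.55x + 119.00y = 0.7400
Solving, x = 7.238 × 10^-3 mol, y = 1.684 × 10^-3 mol
mass of KCl = 7.238 × 10^-3 × 74.55 = 0.5396 g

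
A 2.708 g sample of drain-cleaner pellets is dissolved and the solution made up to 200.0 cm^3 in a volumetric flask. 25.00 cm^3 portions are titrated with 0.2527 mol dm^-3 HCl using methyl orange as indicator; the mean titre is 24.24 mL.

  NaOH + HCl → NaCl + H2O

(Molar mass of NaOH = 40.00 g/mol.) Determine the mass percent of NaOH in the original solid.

n(HCl) per titration = 0.02424 × 0.2527 = 6.125 × 10^-3 mol
n(NaOH) in each aliquot = 6.125 × 10^-3 mol (1:1 ratio)
n(NaOH) in the whole flask = 6.125 × 10^-3 × 200.0/25.00 = 0.04900 mol
mass of NaOH = 0.04900 × 40.00 = 1.960 g
% NaOH = 1.960 / 2.708 × 100 = 72.38 %

72.38 %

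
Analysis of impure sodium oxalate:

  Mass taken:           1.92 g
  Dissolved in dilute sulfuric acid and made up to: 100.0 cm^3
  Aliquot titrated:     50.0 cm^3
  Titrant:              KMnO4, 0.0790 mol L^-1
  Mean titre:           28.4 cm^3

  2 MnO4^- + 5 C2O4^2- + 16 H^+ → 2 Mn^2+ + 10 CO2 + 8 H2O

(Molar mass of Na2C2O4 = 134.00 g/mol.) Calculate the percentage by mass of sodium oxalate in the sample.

n(KMnO4) per titration = 0.0284 × 0.0790 = 2.24 × 10^-3 mol
From the 5:2 ratio, n(Na2C2O4) in each aliquot = 5/2 × 2.24 × 10^-3 = 5.61 × 10^-3 mol
n(Na2C2O4) in the whole flask = 5.61 × 10^-3 × 100.0/50.0 = 0.0112 mol
mass of Na2C2O4 = 0.0112 × 134.00 = 1.50 g
% Na2C2O4 = 1.50 / 1.92 × 100 = 78.3 %

78.3 %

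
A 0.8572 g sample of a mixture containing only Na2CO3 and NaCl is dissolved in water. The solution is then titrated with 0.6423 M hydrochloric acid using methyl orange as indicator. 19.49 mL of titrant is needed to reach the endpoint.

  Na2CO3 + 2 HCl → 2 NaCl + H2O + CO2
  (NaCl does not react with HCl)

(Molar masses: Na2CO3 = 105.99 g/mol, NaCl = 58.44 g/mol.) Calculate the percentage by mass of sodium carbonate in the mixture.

n(HCl) = 0.01949 × 0.6423 = 0.01252 mol
Let x = n(Na2CO3), y = n(NaCl).
Titrant: 2x = 0.01252;  mass: 105.99x + 58.44y = 0.8572
Solving, x = 6.259 × 10^-3 mol, y = 3.316 × 10^-3 mol
mass of Na2CO3 = 6.259 × 10^-3 × 105.99 = 0.6634 g
% Na2CO3 = 0.6634 / 0.8572 × 100 = 77.39 %

77.39 %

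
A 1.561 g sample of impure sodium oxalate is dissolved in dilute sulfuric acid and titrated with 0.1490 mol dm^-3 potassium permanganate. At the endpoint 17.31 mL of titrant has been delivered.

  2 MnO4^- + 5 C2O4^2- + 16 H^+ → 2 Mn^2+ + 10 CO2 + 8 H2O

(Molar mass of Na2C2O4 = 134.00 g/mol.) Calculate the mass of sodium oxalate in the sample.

0.8640 g

n(KMnO4) = 0.01731 L × 0.1490 mol/L = 2.579 × 10^-3 mol
From the 5:2 ratio, n(Na2C2O4) = 5/2 × 2.579 × 10^-3 = 6.448 × 10^-3 mol
mass of Na2C2O4 = 6.448 × 10^-3 × 134.00 g/mol = 0.8640 g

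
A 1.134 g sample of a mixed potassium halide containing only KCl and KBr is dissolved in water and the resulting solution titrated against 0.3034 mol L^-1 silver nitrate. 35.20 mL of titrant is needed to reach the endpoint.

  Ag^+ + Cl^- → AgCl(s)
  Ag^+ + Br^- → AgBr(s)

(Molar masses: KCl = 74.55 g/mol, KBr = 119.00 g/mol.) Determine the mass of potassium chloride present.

n(AgNO3) = 0.03520 × 0.3034 = 0.01068 mol
Let x = n(KCl), y = n(KBr).
Titrant: 1x + 1y = 0.01068;  mass: 74.55x + 119.00y = 1.134
Solving, x = 3.079 × 10^-3 mol, y = 7.600 × 10^-3 mol
mass of KCl = 3.079 × 10^-3 × 74.55 = 0.2296 g

0.2296 g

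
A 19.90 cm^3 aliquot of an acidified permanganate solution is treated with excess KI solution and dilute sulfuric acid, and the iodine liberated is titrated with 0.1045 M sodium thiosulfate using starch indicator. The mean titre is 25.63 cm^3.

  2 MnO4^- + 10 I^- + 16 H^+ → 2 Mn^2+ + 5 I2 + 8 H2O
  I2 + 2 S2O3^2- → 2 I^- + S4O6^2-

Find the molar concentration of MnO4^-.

n(S2O3^2-) = 0.02563 × 0.1045 = 2.678 × 10^-3 mol
n(I2) = n(S2O3^2-)/2 = 1.339 × 10^-3 mol
From the 2:5 ratio, n(MnO4^-) in the aliquot = 2/5 × 1.339 × 10^-3 = 5.357 × 10^-4 mol
[MnO4^-] = 5.357 × 10^-4 / 0.01990 = 0.02692 mol/L

0.02692 M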